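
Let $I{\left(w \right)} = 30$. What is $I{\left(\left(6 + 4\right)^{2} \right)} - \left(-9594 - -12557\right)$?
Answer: $-2933$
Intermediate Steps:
$I{\left(\left(6 + 4\right)^{2} \right)} - \left(-9594 - -12557\right) = 30 - \left(-9594 - -12557\right) = 30 - \left(-9594 + 12557\right) = 30 - 2963 = -2933$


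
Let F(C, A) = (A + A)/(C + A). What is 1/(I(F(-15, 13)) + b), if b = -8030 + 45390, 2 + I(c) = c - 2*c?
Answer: 1/37371 ≈ 2.6759e-5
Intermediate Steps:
F(C, A) = 2*A/(A + C) (F(C, A) = (2*A)/(A + C) = 2*A/(A + C))
I(c) = -2 - c (I(c) = -2 + (c - 2*c) = -2 - c)
b = 37360
1/(I(F(-15, 13)) + b) = 1/((-2 - 2*13/(13 - 15)) + 37360) = 1/((-2 - 2*13/(-2)) + 37360) = 1/((-2 - 2*13*(-1)/2) + 37360) = 1/((-2 - 1*(-13)) + 37360) = 1/((-2 + 13) + 37360) = 1/(11 + 37360) = 1/37371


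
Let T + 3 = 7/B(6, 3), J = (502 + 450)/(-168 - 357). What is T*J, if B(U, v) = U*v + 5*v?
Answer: 12512/2475 ≈ 5.0554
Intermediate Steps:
B(U, v) = 5*v + U*v
J = -136/75 (J = 952/(-525) = 952*(-1/525) = -136/75 ≈ -1.8133)
T = -92/33 (T = -3 + 7/((3*(5 + 6))) = -3 + 7/((3*11)) = -3 + 7/33 = -92/33 ≈ -2.7879)
T*J = -92/33*(-136/75) = 12512/2475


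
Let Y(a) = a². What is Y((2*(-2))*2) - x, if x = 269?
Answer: -205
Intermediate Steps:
Y((2*(-2))*2) - x = ((2*(-2))*2)² - 1*269 = (-4*2)² - 269 = (-8)² - 269 = 64 - 269 = -205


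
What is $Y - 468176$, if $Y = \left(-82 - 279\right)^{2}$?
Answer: $-337855$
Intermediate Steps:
$Y = 130321$ ($Y = \left(-361\right)^{2} = 130321$)
$Y - 468176 = 130321 - 468176 = -337855$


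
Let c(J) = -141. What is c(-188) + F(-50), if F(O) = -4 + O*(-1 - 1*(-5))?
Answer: -345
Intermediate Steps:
F(O) = -4 + 4*O (F(O) = -4 + O*(-1 + 5) = -4 + O*4 = -4 + 4*O)
c(-188) + F(-50) = -141 + (-4 + 4*(-50)) = -141 + (-4 - 200) = -141 - 204 = -345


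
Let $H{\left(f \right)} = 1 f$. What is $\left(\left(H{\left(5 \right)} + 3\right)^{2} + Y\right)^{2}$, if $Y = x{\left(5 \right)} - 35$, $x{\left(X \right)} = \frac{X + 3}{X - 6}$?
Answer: $441$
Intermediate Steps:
$H{\left(f \right)} = f$
$x{\left(X \right)} = \frac{3 + X}{-6 + X}$
$Y = -43$ ($Y = \frac{3 + 5}{-6 + 5} - 35 = \frac{1}{-1} \cdot 8 - 35 = \left(-1\right) 8 - 35 = -8 - 35 = -43$)
$\left(\left(H{\left(5 \right)} + 3\right)^{2} + Y\right)^{2} = \left(\left(5 + 3\right)^{2} - 43\right)^{2} = \left(8^{2} - 43\right)^{2} = \left(64 - 43\right)^{2} = 21^{2} = 441$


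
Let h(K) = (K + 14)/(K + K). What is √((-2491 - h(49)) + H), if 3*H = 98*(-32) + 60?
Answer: I*√6203946/42 ≈ 59.304*I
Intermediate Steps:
h(K) = (14 + K)/(2*K) (h(K) = (14 + K)/((2*K)) = (14 + K)*(1/(2*K)) = (14 + K)/(2*K))
H = -3076/3 (H = (98*(-32) + 60)/3 = (-3136 + 60)/3 = (⅓)*(-3076) = -3076/3 ≈ -1025.3)
√((-2491 - h(49)) + H) = √((-2491 - (14 + 49)/(2*49)) - 3076/3) = √((-2491 - 63/(2*49)) - 3076/3) = √((-2491 - 1*9/14) - 3076/3) = √((-2491 - 9/14) - 3076/3) = √(-34883/14 - 3076/3) = √(-147713/42) = I*√6203946/42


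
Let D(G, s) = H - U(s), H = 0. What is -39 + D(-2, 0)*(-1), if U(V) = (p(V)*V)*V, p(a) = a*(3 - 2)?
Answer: -39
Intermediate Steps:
p(a) = a (p(a) = a*1 = a)
U(V) = V³ (U(V) = (V*V)*V = V²*V = V³)
D(G, s) = -s³ (D(G, s) = 0 - s³ = -s³)
-39 + D(-2, 0)*(-1) = -39 - 1*0³*(-1) = -39 - 1*0*(-1) = -39 + 0*(-1) = -39 + 0 = -39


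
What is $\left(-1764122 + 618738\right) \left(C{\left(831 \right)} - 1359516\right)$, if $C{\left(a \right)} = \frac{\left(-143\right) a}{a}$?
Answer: $1557331664056$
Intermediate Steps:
$C{\left(a \right)} = -143$
$\left(-1764122 + 618738\right) \left(C{\left(831 \right)} - 1359516\right) = \left(-1764122 + 618738\right) \left(-143 - 1359516\right) = \left(-1145384\right) \left(-1359659\right) = 1557331664056$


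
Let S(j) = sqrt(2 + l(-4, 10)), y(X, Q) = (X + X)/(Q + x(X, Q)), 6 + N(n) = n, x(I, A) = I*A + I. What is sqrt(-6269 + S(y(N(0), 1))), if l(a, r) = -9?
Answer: sqrt(-6269 + I*sqrt(7)) ≈ 0.0167 + 79.177*I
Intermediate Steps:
x(I, A) = I + A*I (x(I, A) = A*I + I = I + A*I)
N(n) = -6 + n
y(X, Q) = 2*X/(Q + X*(1 + Q)) (y(X, Q) = (X + X)/(Q + X*(1 + Q)) = (2*X)/(Q + X*(1 + Q)) = 2*X/(Q + X*(1 + Q)))
S(j) = I*sqrt(7) (S(j) = sqrt(2 - 9) = sqrt(-7) = I*sqrt(7))
sqrt(-6269 + S(y(N(0), 1))) = sqrt(-6269 + I*sqrt(7))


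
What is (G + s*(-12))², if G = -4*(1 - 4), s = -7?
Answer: 9216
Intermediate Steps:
G = 12 (G = -4*(-3) = 12)
(G + s*(-12))² = (12 - 7*(-12))² = (12 + 84)² = 96² = 9216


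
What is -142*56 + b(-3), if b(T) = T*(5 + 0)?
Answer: -7967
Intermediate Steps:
b(T) = 5*T (b(T) = T*5 = 5*T)
-142*56 + b(-3) = -142*56 + 5*(-3) = -7952 - 15 = -7967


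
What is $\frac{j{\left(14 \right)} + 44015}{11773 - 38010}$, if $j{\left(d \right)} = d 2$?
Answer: $- \frac{44043}{26237} \approx -1.6787$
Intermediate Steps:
$j{\left(d \right)} = 2 d$
$\frac{j{\left(14 \right)} + 44015}{11773 - 38010} = \frac{2 \cdot 14 + 44015}{11773 - 38010} = \frac{28 + 44015}{-26237} = 44043 \left(- \frac{1}{26237}\right) = - \frac{44043}{26237}$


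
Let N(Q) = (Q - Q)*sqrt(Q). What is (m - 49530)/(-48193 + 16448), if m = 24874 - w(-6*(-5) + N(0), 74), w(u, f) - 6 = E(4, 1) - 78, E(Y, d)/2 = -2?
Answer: 4916/6349 ≈ 0.77429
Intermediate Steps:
E(Y, d) = -4 (E(Y, d) = 2*(-2) = -4)
N(Q) = 0 (N(Q) = 0*sqrt(Q) = 0)
w(u, f) = -76 (w(u, f) = 6 + (-4 - 78) = 6 - 82 = -76)
m = 24950 (m = 24874 - 1*(-76) = 24874 + 76 = 24950)
(m - 49530)/(-48193 + 16448) = (24950 - 49530)/(-48193 + 16448) = -24580/(-31745) = -24580*(-1/31745) = 4916/6349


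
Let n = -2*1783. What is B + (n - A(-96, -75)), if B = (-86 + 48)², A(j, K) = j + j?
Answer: -1930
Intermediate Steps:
A(j, K) = 2*j
n = -3566
B = 1444 (B = (-38)² = 1444)
B + (n - A(-96, -75)) = 1444 + (-3566 - 2*(-96)) = 1444 + (-3566 - 1*(-192)) = 1444 + (-3566 + 192) = 1444 - 3374 = -1930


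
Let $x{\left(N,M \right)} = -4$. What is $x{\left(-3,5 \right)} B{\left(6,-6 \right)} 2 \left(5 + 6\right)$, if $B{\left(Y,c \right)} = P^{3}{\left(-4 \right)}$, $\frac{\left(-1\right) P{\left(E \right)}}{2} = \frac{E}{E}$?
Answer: $704$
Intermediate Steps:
$P{\left(E \right)} = -2$ ($P{\left(E \right)} = - 2 \frac{E}{E} = \left(-2\right) 1 = -2$)
$B{\left(Y,c \right)} = -8$ ($B{\left(Y,c \right)} = \left(-2\right)^{3} = -8$)
$x{\left(-3,5 \right)} B{\left(6,-6 \right)} 2 \left(5 + 6\right) = \left(-4\right) \left(-8\right) 2 \left(5 + 6\right) = 32 \cdot 2 \cdot 11 = 32 \cdot 22 = 704$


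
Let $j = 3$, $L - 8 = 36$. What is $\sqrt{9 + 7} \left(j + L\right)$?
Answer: $188$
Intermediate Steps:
$L = 44$ ($L = 8 + 36 = 44$)
$\sqrt{9 + 7} \left(j + L\right) = \sqrt{9 + 7} \left(3 + 44\right) = \sqrt{16} \cdot 47 = 4 \cdot 47 = 188$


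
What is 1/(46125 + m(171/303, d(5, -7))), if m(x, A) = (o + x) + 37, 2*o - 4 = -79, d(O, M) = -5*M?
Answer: 202/9317263 ≈ 2.1680e-5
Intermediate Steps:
o = -75/2 (o = 2 + (½)*(-79) = 2 - 79/2 = -75/2 ≈ -37.500)
m(x, A) = -½ + x (m(x, A) = (-75/2 + x) + 37 = -½ + x)
1/(46125 + m(171/303, d(5, -7))) = 1/(46125 + (-½ + 171/303)) = 1/(46125 + (-½ + 171*(1/303))) = 1/(46125 + (-½ + 57/101)) = 1/(46125 + 13/202) = 1/(9317263/202) = 202/9317263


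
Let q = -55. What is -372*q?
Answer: 20460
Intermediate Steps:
-372*q = -372*(-55) = 20460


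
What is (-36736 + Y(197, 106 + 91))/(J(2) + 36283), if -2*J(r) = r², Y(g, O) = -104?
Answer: -36840/36281 ≈ -1.0154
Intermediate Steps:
J(r) = -r²/2
(-36736 + Y(197, 106 + 91))/(J(2) + 36283) = (-36736 - 104)/(-½*2² + 36283) = -36840/(-½*4 + 36283) = -36840/(-2 + 36283) = -36840/36281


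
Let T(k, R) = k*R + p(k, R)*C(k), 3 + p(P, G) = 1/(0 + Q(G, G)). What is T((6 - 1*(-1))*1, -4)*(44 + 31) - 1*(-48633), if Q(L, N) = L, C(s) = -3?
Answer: 189057/4 ≈ 47264.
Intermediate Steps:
p(P, G) = -3 + 1/G (p(P, G) = -3 + 1/(0 + G) = -3 + 1/G)
T(k, R) = 9 - 3/R + R*k (T(k, R) = k*R + (-3 + 1/R)*(-3) = R*k + (9 - 3/R) = 9 - 3/R + R*k)
T((6 - 1*(-1))*1, -4)*(44 + 31) - 1*(-48633) = (9 - 3/(-4) - 4*(6 - 1*(-1)))*(44 + 31) - 1*(-48633) = (9 - 3*(-¼) - 4*(6 + 1))*75 + 48633 = (9 + ¾ - 28)*75 + 48633 = -73/4*75 + 48633 = -5475/4 + 48633 = 189057/4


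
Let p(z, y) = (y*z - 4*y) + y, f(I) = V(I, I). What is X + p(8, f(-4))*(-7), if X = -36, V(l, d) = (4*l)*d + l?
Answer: -2136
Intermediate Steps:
V(l, d) = l + 4*d*l (V(l, d) = 4*d*l + l = l + 4*d*l)
f(I) = I*(1 + 4*I)
p(z, y) = -3*y + y*z (p(z, y) = (-4*y + y*z) + y = -3*y + y*z)
X + p(8, f(-4))*(-7) = -36 + ((-4*(1 + 4*(-4)))*(-3 + 8))*(-7) = -36 + (-4*(1 - 16)*5)*(-7) = -36 + (-4*(-15)*5)*(-7) = -36 + (60*5)*(-7) = -36 + 300*(-7) = -36 - 2100 = -2136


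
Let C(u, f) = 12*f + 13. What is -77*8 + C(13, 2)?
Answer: -579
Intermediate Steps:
C(u, f) = 13 + 12*f
-77*8 + C(13, 2) = -77*8 + (13 + 12*2) = -616 + (13 + 24) = -616 + 37 = -579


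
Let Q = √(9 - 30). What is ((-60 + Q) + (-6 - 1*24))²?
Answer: (90 - I*√21)² ≈ 8079.0 - 824.86*I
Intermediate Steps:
Q = I*√21 (Q = √(-21) = I*√21 ≈ 4.5826*I)
((-60 + Q) + (-6 - 1*24))² = ((-60 + I*√21) + (-6 - 1*24))² = ((-60 + I*√21) + (-6 - 24))² = ((-60 + I*√21) - 30)² = (-90 + I*√21)²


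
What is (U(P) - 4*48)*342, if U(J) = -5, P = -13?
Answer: -67374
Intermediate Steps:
(U(P) - 4*48)*342 = (-5 - 4*48)*342 = (-5 - 192)*342 = -197*342 = -67374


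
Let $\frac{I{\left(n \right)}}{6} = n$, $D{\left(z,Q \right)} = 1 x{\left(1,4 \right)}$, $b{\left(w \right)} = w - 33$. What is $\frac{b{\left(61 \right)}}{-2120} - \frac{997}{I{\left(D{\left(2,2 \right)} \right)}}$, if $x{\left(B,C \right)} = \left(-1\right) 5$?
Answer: $\frac{5282}{159} \approx 33.22$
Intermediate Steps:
$x{\left(B,C \right)} = -5$
$b{\left(w \right)} = -33 + w$
$D{\left(z,Q \right)} = -5$ ($D{\left(z,Q \right)} = 1 \left(-5\right) = -5$)
$I{\left(n \right)} = 6 n$
$\frac{b{\left(61 \right)}}{-2120} - \frac{997}{I{\left(D{\left(2,2 \right)} \right)}} = \frac{-33 + 61}{-2120} - \frac{997}{6 \left(-5\right)} = 28 \left(- \frac{1}{2120}\right) - \frac{997}{-30} = - \frac{7}{530} - - \frac{997}{30} = - \frac{7}{530} + \frac{997}{30} = \frac{5282}{159}$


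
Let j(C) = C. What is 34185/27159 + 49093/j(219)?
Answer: 446934434/1982607 ≈ 225.43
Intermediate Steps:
34185/27159 + 49093/j(219) = 34185/27159 + 49093/219 = 34185*(1/27159) + 49093*(1/219) = 11395/9053 + 49093/219 = 446934434/1982607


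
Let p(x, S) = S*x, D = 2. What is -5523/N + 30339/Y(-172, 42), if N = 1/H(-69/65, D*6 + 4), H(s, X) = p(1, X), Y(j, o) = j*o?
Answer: -212800257/2408 ≈ -88372.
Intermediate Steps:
H(s, X) = X (H(s, X) = X*1 = X)
N = 1/16 (N = 1/(2*6 + 4) = 1/(12 + 4) = 1/16 ≈ 0.062500)
-5523/N + 30339/Y(-172, 42) = -5523/1/16 + 30339/((-172*42)) = -5523*16 + 30339/(-7224) = -88368 + 30339*(-1/7224) = -88368 - 10113/2408 = -212800257/2408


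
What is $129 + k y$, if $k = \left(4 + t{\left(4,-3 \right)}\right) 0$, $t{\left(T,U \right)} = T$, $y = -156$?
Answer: $129$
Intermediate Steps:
$k = 0$ ($k = \left(4 + 4\right) 0 = 8 \cdot 0 = 0$)
$129 + k y = 129 + 0 \left(-156\right) = 129 + 0 = 129$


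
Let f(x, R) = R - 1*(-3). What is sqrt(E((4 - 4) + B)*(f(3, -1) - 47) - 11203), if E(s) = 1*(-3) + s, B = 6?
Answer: I*sqrt(11338) ≈ 106.48*I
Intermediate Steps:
f(x, R) = 3 + R (f(x, R) = R + 3 = 3 + R)
E(s) = -3 + s
sqrt(E((4 - 4) + B)*(f(3, -1) - 47) - 11203) = sqrt((-3 + ((4 - 4) + 6))*((3 - 1) - 47) - 11203) = sqrt((-3 + (0 + 6))*(2 - 47) - 11203) = sqrt((-3 + 6)*(-45) - 11203) = sqrt(3*(-45) - 11203) = sqrt(-135 - 11203) = sqrt(-11338) = I*sqrt(11338)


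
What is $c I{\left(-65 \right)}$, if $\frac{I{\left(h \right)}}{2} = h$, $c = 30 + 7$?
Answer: $-4810$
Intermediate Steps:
$c = 37$
$I{\left(h \right)} = 2 h$
$c I{\left(-65 \right)} = 37 \cdot 2 \left(-65\right) = 37 \left(-130\right) = -4810$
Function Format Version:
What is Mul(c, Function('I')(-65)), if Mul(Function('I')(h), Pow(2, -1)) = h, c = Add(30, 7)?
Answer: -4810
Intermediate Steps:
c = 37
Function('I')(h) = Mul(2, h)
Mul(c, Function('I')(-65)) = Mul(37, Mul(2, -65)) = Mul(37, -130) = -4810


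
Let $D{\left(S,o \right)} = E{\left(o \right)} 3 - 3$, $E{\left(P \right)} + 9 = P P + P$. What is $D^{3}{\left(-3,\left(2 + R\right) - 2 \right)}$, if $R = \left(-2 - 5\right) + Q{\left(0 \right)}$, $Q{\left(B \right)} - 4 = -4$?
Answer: $884736$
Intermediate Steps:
$Q{\left(B \right)} = 0$ ($Q{\left(B \right)} = 4 - 4 = 0$)
$E{\left(P \right)} = -9 + P + P^{2}$ ($E{\left(P \right)} = -9 + \left(P P + P\right) = -9 + \left(P^{2} + P\right) = -9 + \left(P + P^{2}\right) = -9 + P + P^{2}$)
$R = -7$ ($R = \left(-2 - 5\right) + 0 = -7 + 0 = -7$)
$D{\left(S,o \right)} = -30 + 3 o + 3 o^{2}$ ($D{\left(S,o \right)} = \left(-9 + o + o^{2}\right) 3 - 3 = \left(-27 + 3 o + 3 o^{2}\right) - 3 = -30 + 3 o + 3 o^{2}$)
$D^{3}{\left(-3,\left(2 + R\right) - 2 \right)} = \left(-30 + 3 \left(\left(2 - 7\right) - 2\right) + 3 \left(\left(2 - 7\right) - 2\right)^{2}\right)^{3} = \left(-30 + 3 \left(-5 - 2\right) + 3 \left(-5 - 2\right)^{2}\right)^{3} = \left(-30 + 3 \left(-7\right) + 3 \left(-7\right)^{2}\right)^{3} = \left(-30 - 21 + 3 \cdot 49\right)^{3} = \left(-30 - 21 + 147\right)^{3} = 96^{3} = 884736$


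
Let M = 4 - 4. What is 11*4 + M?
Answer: 44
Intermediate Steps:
M = 0
11*4 + M = 11*4 + 0 = 44 + 0 = 44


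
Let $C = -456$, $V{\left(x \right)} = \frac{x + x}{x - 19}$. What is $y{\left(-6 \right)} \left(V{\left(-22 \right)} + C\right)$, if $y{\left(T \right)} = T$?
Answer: $\frac{111912}{41} \approx 2729.6$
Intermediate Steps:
$V{\left(x \right)} = \frac{2 x}{-19 + x}$
$y{\left(-6 \right)} \left(V{\left(-22 \right)} + C\right) = - 6 \left(2 \left(-22\right) \frac{1}{-19 - 22} - 456\right) = - 6 \left(2 \left(-22\right) \frac{1}{-41} - 456\right) = - 6 \left(2 \left(-22\right) \left(- \frac{1}{41}\right) - 456\right) = - 6 \left(\frac{44}{41} - 456\right) = \left(-6\right) \left(- \frac{18652}{41}\right) = \frac{111912}{41}$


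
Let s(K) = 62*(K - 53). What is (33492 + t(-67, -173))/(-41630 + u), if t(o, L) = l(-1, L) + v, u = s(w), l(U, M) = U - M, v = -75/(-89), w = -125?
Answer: -2996171/4687274 ≈ -0.63921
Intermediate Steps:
v = 75/89 (v = -75*(-1/89) = 75/89 ≈ 0.84270)
s(K) = -3286 + 62*K (s(K) = 62*(-53 + K) = -3286 + 62*K)
u = -11036 (u = -3286 + 62*(-125) = -3286 - 7750 = -11036)
t(o, L) = -14/89 - L (t(o, L) = (-1 - L) + 75/89 = -14/89 - L)
(33492 + t(-67, -173))/(-41630 + u) = (33492 + (-14/89 - 1*(-173)))/(-41630 - 11036) = (33492 + (-14/89 + 173))/(-52666) = (33492 + 15383/89)*(-1/52666) = (2996171/89)*(-1/52666) = -2996171/4687274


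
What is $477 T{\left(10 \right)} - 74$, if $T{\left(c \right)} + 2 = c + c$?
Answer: $8512$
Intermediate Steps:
$T{\left(c \right)} = -2 + 2 c$ ($T{\left(c \right)} = -2 + \left(c + c\right) = -2 + 2 c$)
$477 T{\left(10 \right)} - 74 = 477 \left(-2 + 2 \cdot 10\right) - 74 = 477 \left(-2 + 20\right) - 74 = 477 \cdot 18 - 74 = 8586 - 74 = 8512$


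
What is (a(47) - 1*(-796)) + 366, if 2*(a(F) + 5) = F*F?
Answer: 4523/2 ≈ 2261.5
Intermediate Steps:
a(F) = -5 + F**2/2 (a(F) = -5 + (F*F)/2 = -5 + F**2/2)
(a(47) - 1*(-796)) + 366 = ((-5 + (1/2)*47**2) - 1*(-796)) + 366 = ((-5 + (1/2)*2209) + 796) + 366 = ((-5 + 2209/2) + 796) + 366 = (2199/2 + 796) + 366 = 3791/2 + 366 = 4523/2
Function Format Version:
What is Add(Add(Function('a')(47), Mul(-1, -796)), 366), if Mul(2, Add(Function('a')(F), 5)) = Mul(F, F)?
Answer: Rational(4523, 2) ≈ 2261.5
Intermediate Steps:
Function('a')(F) = Add(-5, Mul(Rational(1, 2), Pow(F, 2))) (Function('a')(F) = Add(-5, Mul(Rational(1, 2), Mul(F, F))) = Add(-5, Mul(Rational(1, 2), Pow(F, 2))))
Add(Add(Function('a')(47), Mul(-1, -796)), 366) = Add(Add(Add(-5, Mul(Rational(1, 2), Pow(47, 2))), Mul(-1, -796)), 366) = Add(Add(Add(-5, Mul(Rational(1, 2), 2209)), 796), 366) = Add(Add(Add(-5, Rational(2209, 2)), 796), 366) = Add(Add(Rational(2199, 2), 796), 366) = Add(Rational(3791, 2), 366) = Rational(4523, 2)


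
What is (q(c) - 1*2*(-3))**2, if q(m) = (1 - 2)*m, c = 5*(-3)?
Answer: 441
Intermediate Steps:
c = -15
q(m) = -m
(q(c) - 1*2*(-3))**2 = (-1*(-15) - 1*2*(-3))**2 = (15 - 2*(-3))**2 = (15 + 6)**2 = 21**2 = 441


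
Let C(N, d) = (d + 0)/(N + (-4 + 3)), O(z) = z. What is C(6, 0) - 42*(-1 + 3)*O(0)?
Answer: 0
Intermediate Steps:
C(N, d) = d/(-1 + N) (C(N, d) = d/(N - 1) = d/(-1 + N))
C(6, 0) - 42*(-1 + 3)*O(0) = 0/(-1 + 6) - 42*(-1 + 3)*0 = 0/5 - 84*0 = 0*(⅕) - 42*0 = 0 + 0 = 0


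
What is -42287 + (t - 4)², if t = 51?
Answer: -40078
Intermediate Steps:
-42287 + (t - 4)² = -42287 + (51 - 4)² = -42287 + 47² = -42287 + 2209 = -40078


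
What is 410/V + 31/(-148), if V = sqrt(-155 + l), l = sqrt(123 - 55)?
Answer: -31/148 - 410*I/sqrt(155 - 2*sqrt(17)) ≈ -0.20946 - 33.845*I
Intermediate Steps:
l = 2*sqrt(17) (l = sqrt(68) = 2*sqrt(17) ≈ 8.2462)
V = sqrt(-155 + 2*sqrt(17)) ≈ 12.114*I
410/V + 31/(-148) = 410/(sqrt(-155 + 2*sqrt(17))) + 31/(-148) = 410/sqrt(-155 + 2*sqrt(17)) + 31*(-1/148) = 410/sqrt(-155 + 2*sqrt(17)) - 31/148 = -31/148 + 410/sqrt(-155 + 2*sqrt(17))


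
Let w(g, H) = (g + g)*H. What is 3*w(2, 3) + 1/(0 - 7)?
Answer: 251/7 ≈ 35.857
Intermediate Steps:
w(g, H) = 2*H*g (w(g, H) = (2*g)*H = 2*H*g)
3*w(2, 3) + 1/(0 - 7) = 3*(2*3*2) + 1/(0 - 7) = 3*12 + 1/(-7) = 36 - ⅐ = 251/7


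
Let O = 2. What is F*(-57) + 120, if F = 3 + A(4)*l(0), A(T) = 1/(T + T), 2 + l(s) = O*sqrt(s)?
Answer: -147/4 ≈ -36.750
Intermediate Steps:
l(s) = -2 + 2*sqrt(s)
A(T) = 1/(2*T)
F = 11/4 (F = 3 + ((1/2)/4)*(-2 + 2*sqrt(0)) = 3 + ((1/2)*(1/4))*(-2 + 2*0) = 3 + (-2 + 0)/8 = 3 + (1/8)*(-2) = 3 - 1/4 = 11/4 ≈ 2.7500)
F*(-57) + 120 = (11/4)*(-57) + 120 = -627/4 + 120 = -147/4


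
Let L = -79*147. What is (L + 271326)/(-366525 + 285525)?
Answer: -9619/3000 ≈ -3.2063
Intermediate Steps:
L = -11613
(L + 271326)/(-366525 + 285525) = (-11613 + 271326)/(-366525 + 285525) = 259713/(-81000) = 259713*(-1/81000) = -9619/3000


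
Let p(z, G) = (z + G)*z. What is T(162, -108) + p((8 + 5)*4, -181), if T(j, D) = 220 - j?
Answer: -6650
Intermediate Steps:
p(z, G) = z*(G + z) (p(z, G) = (G + z)*z = z*(G + z))
T(162, -108) + p((8 + 5)*4, -181) = (220 - 1*162) + ((8 + 5)*4)*(-181 + (8 + 5)*4) = (220 - 162) + (13*4)*(-181 + 13*4) = 58 + 52*(-181 + 52) = 58 + 52*(-129) = 58 - 6708 = -6650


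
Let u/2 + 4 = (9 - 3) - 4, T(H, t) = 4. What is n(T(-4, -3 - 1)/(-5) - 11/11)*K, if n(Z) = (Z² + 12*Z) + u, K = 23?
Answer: -12857/25 ≈ -514.28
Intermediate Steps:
u = -4 (u = -8 + 2*((9 - 3) - 4) = -8 + 2*(6 - 4) = -8 + 2*2 = -8 + 4 = -4)
n(Z) = -4 + Z² + 12*Z (n(Z) = (Z² + 12*Z) - 4 = -4 + Z² + 12*Z)
n(T(-4, -3 - 1)/(-5) - 11/11)*K = (-4 + (4/(-5) - 11/11)² + 12*(4/(-5) - 11/11))*23 = (-4 + (4*(-⅕) - 11*1/11)² + 12*(4*(-⅕) - 11*1/11))*23 = (-4 + (-⅘ - 1)² + 12*(-⅘ - 1))*23 = (-4 + (-9/5)² + 12*(-9/5))*23 = (-4 + 81/25 - 108/5)*23 = -559/25*23 = -12857/25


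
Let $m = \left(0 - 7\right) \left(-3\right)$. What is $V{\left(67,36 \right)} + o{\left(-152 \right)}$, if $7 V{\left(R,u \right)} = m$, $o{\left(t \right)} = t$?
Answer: $-149$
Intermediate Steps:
$m = 21$ ($m = \left(-7\right) \left(-3\right) = 21$)
$V{\left(R,u \right)} = 3$ ($V{\left(R,u \right)} = \frac{1}{7} \cdot 21 = 3$)
$V{\left(67,36 \right)} + o{\left(-152 \right)} = 3 - 152 = -149$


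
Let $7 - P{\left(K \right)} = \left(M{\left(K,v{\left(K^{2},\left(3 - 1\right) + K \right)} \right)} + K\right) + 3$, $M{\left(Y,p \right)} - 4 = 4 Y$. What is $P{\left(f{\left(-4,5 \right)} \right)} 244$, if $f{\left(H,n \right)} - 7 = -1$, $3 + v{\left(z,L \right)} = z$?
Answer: $-7320$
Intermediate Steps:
$v{\left(z,L \right)} = -3 + z$
$f{\left(H,n \right)} = 6$ ($f{\left(H,n \right)} = 7 - 1 = 6$)
$M{\left(Y,p \right)} = 4 + 4 Y$
$P{\left(K \right)} = - 5 K$ ($P{\left(K \right)} = 7 - \left(\left(\left(4 + 4 K\right) + K\right) + 3\right) = 7 - \left(\left(4 + 5 K\right) + 3\right) = 7 - \left(7 + 5 K\right) = - 5 K$)
$P{\left(f{\left(-4,5 \right)} \right)} 244 = \left(-5\right) 6 \cdot 244 = \left(-30\right) 244 = -7320$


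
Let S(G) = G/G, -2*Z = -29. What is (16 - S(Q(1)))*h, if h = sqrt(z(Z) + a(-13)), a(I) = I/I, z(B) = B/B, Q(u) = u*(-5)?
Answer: 15*sqrt(2) ≈ 21.213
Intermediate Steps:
Z = 29/2 (Z = -1/2*(-29) = 29/2 ≈ 14.500)
Q(u) = -5*u
S(G) = 1
z(B) = 1
a(I) = 1
h = sqrt(2) (h = sqrt(1 + 1) = sqrt(2) ≈ 1.4142)
(16 - S(Q(1)))*h = (16 - 1*1)*sqrt(2) = (16 - 1)*sqrt(2) = 15*sqrt(2)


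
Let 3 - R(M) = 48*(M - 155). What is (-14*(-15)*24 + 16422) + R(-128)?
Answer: 35049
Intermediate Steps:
R(M) = 7443 - 48*M (R(M) = 3 - 48*(M - 155) = 3 - 48*(-155 + M) = 3 - (-7440 + 48*M) = 3 + (7440 - 48*M) = 7443 - 48*M)
(-14*(-15)*24 + 16422) + R(-128) = (-14*(-15)*24 + 16422) + (7443 - 48*(-128)) = (210*24 + 16422) + (7443 + 6144) = (5040 + 16422) + 13587 = 21462 + 13587 = 35049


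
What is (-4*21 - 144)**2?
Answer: 51984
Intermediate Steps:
(-4*21 - 144)**2 = (-84 - 144)**2 = (-228)**2 = 51984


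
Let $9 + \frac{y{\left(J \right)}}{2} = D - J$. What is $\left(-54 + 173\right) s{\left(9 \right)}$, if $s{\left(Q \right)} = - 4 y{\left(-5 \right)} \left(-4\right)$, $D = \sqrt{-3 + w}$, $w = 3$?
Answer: $-15232$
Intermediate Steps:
$D = 0$ ($D = \sqrt{-3 + 3} = \sqrt{0} = 0$)
$y{\left(J \right)} = -18 - 2 J$ ($y{\left(J \right)} = -18 + 2 \left(0 - J\right) = -18 + 2 \left(- J\right) = -18 - 2 J$)
$s{\left(Q \right)} = -128$ ($s{\left(Q \right)} = - 4 \left(-18 - -10\right) \left(-4\right) = - 4 \left(-18 + 10\right) \left(-4\right) = \left(-4\right) \left(-8\right) \left(-4\right) = 32 \left(-4\right) = -128$)
$\left(-54 + 173\right) s{\left(9 \right)} = \left(-54 + 173\right) \left(-128\right) = 119 \left(-128\right) = -15232$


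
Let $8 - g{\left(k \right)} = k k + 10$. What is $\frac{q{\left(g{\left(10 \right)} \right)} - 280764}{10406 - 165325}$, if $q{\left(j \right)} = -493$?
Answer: $\frac{281257}{154919} \approx 1.8155$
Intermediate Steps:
$g{\left(k \right)} = -2 - k^{2}$ ($g{\left(k \right)} = 8 - \left(k k + 10\right) = 8 - \left(k^{2} + 10\right) = 8 - \left(10 + k^{2}\right) = -2 - k^{2}$)
$\frac{q{\left(g{\left(10 \right)} \right)} - 280764}{10406 - 165325} = \frac{-493 - 280764}{10406 - 165325} = - \frac{281257}{-154919} = \left(-281257\right) \left(- \frac{1}{154919}\right) = \frac{281257}{154919}$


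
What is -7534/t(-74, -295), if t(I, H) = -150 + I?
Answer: 3767/112 ≈ 33.634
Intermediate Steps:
-7534/t(-74, -295) = -7534/(-150 - 74) = -7534/(-224) = -7534*(-1/224) = 3767/112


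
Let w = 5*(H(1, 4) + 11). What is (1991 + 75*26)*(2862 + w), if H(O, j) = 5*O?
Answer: 11594422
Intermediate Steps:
w = 80 (w = 5*(5*1 + 11) = 5*(5 + 11) = 5*16 = 80)
(1991 + 75*26)*(2862 + w) = (1991 + 75*26)*(2862 + 80) = (1991 + 1950)*2942 = 3941*2942 = 11594422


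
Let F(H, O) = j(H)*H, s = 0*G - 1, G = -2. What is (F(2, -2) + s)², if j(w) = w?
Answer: 9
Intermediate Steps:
s = -1 (s = 0*(-2) - 1 = 0 - 1 = -1)
F(H, O) = H² (F(H, O) = H*H = H²)
(F(2, -2) + s)² = (2² - 1)² = (4 - 1)² = 3² = 9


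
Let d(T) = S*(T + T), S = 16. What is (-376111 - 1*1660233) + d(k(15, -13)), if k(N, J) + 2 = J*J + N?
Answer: -2030520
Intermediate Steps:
k(N, J) = -2 + N + J**2 (k(N, J) = -2 + (J*J + N) = -2 + (J**2 + N) = -2 + (N + J**2) = -2 + N + J**2)
d(T) = 32*T (d(T) = 16*(T + T) = 16*(2*T) = 32*T)
(-376111 - 1*1660233) + d(k(15, -13)) = (-376111 - 1*1660233) + 32*(-2 + 15 + (-13)**2) = (-376111 - 1660233) + 32*(-2 + 15 + 169) = -2036344 + 32*182 = -2036344 + 5824 = -2030520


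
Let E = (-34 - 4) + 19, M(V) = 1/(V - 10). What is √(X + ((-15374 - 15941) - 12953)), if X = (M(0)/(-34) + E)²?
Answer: I*√5075662119/340 ≈ 209.54*I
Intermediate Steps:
M(V) = 1/(-10 + V)
E = -19 (E = -38 + 19 = -19)
X = 41718681/115600 (X = (1/((-10 + 0)*(-34)) - 19)² = (-1/34/(-10) - 19)² = (-⅒*(-1/34) - 19)² = (1/340 - 19)² = (-6459/340)² = 41718681/115600 ≈ 360.89)
√(X + ((-15374 - 15941) - 12953)) = √(41718681/115600 + ((-15374 - 15941) - 12953)) = √(41718681/115600 + (-31315 - 12953)) = √(41718681/115600 - 44268) = √(-5075662119/115600) = I*√5075662119/340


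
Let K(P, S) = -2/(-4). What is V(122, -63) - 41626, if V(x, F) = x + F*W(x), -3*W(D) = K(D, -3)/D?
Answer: -10126955/244 ≈ -41504.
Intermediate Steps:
K(P, S) = 1/2 (K(P, S) = -2*(-1/4) = 1/2)
W(D) = -1/(6*D)
V(x, F) = x - F/(6*x) (V(x, F) = x + F*(-1/(6*x)) = x - F/(6*x))
V(122, -63) - 41626 = (122 - 1/6*(-63)/122) - 41626 = (122 - 1/6*(-63)*1/122) - 41626 = (122 + 21/244) - 41626 = 29789/244 - 41626 = -10126955/244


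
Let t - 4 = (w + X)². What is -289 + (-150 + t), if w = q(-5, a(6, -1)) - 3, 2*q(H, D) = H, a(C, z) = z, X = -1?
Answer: -1571/4 ≈ -392.75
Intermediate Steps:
q(H, D) = H/2
w = -11/2 (w = (½)*(-5) - 3 = -5/2 - 3 = -11/2 ≈ -5.5000)
t = 185/4 (t = 4 + (-11/2 - 1)² = 4 + (-13/2)² = 4 + 169/4 = 185/4 ≈ 46.250)
-289 + (-150 + t) = -289 + (-150 + 185/4) = -289 - 415/4 = -1571/4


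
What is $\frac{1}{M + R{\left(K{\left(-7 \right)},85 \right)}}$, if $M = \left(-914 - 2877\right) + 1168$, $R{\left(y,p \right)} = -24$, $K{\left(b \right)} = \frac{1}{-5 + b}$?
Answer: $- \frac{1}{2647} \approx -0.00037779$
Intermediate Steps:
$M = -2623$ ($M = -3791 + 1168 = -2623$)
$\frac{1}{M + R{\left(K{\left(-7 \right)},85 \right)}} = \frac{1}{-2623 - 24} = \frac{1}{-2647} = - \frac{1}{2647}$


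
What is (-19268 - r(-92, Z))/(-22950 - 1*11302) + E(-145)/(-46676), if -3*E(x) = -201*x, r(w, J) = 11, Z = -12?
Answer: 77039049/99921647 ≈ 0.77099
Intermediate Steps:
E(x) = 67*x (E(x) = -(-67)*x = 67*x)
(-19268 - r(-92, Z))/(-22950 - 1*11302) + E(-145)/(-46676) = (-19268 - 1*11)/(-22950 - 1*11302) + (67*(-145))/(-46676) = (-19268 - 11)/(-22950 - 11302) - 9715*(-1/46676) = -19279/(-34252) + 9715/46676 = -19279*(-1/34252) + 9715/46676 = 19279/34252 + 9715/46676 = 77039049/99921647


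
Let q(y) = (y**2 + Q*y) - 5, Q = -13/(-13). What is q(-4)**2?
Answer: 49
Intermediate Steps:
Q = 1 (Q = -13*(-1/13) = 1)
q(y) = -5 + y + y**2 (q(y) = (y**2 + 1*y) - 5 = (y**2 + y) - 5 = (y + y**2) - 5 = -5 + y + y**2)
q(-4)**2 = (-5 - 4 + (-4)**2)**2 = (-5 - 4 + 16)**2 = 7**2 = 49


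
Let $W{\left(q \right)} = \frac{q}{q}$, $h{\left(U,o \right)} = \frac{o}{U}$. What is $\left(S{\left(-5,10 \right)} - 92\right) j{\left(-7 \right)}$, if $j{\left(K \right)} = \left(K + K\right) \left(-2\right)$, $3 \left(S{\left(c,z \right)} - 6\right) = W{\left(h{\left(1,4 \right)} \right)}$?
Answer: $- \frac{7196}{3} \approx -2398.7$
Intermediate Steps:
$W{\left(q \right)} = 1$
$S{\left(c,z \right)} = \frac{19}{3}$ ($S{\left(c,z \right)} = 6 + \frac{1}{3} \cdot 1 = 6 + \frac{1}{3} = \frac{19}{3}$)
$j{\left(K \right)} = - 4 K$ ($j{\left(K \right)} = 2 K \left(-2\right) = - 4 K$)
$\left(S{\left(-5,10 \right)} - 92\right) j{\left(-7 \right)} = \left(\frac{19}{3} - 92\right) \left(\left(-4\right) \left(-7\right)\right) = \left(- \frac{257}{3}\right) 28 = - \frac{7196}{3}$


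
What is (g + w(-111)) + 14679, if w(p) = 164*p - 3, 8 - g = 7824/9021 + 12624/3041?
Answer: -32233781536/9144287 ≈ -3525.0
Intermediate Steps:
g = 27263000/9144287 (g = 8 - (7824/9021 + 12624/3041) = 8 - (7824*(1/9021) + 12624*(1/3041)) = 8 - (2608/3007 + 12624/3041) = 8 - 1*45891296/9144287 = 8 - 45891296/9144287 = 27263000/9144287 ≈ 2.9814)
w(p) = -3 + 164*p
(g + w(-111)) + 14679 = (27263000/9144287 + (-3 + 164*(-111))) + 14679 = (27263000/9144287 + (-3 - 18204)) + 14679 = (27263000/9144287 - 18207) + 14679 = -166462770409/9144287 + 14679 = -32233781536/9144287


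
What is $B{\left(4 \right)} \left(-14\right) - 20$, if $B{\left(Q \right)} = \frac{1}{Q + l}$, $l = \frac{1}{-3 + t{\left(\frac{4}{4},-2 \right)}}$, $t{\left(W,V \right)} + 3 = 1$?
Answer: $- \frac{450}{19} \approx -23.684$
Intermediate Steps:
$t{\left(W,V \right)} = -2$ ($t{\left(W,V \right)} = -3 + 1 = -2$)
$l = - \frac{1}{5}$ ($l = \frac{1}{-3 - 2} = \frac{1}{-5} = - \frac{1}{5} \approx -0.2$)
$B{\left(Q \right)} = \frac{1}{- \frac{1}{5} + Q}$ ($B{\left(Q \right)} = \frac{1}{Q - \frac{1}{5}} = \frac{1}{- \frac{1}{5} + Q}$)
$B{\left(4 \right)} \left(-14\right) - 20 = \frac{5}{-1 + 5 \cdot 4} \left(-14\right) - 20 = \frac{5}{-1 + 20} \left(-14\right) - 20 = \frac{5}{19} \left(-14\right) - 20 = - \frac{70}{19} - 20 = - \frac{450}{19}$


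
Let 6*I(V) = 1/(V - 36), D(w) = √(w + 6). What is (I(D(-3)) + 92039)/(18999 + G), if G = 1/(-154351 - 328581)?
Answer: 19157336302124/3954522003877 - 241466*√3/35590698034893 ≈ 4.8444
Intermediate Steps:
D(w) = √(6 + w)
I(V) = 1/(6*(-36 + V)) (I(V) = 1/(6*(V - 36)) = 1/(6*(-36 + V)))
G = -1/482932 (G = 1/(-482932) = -1/482932 ≈ -2.0707e-6)
(I(D(-3)) + 92039)/(18999 + G) = (1/(6*(-36 + √(6 - 3))) + 92039)/(18999 - 1/482932) = (1/(6*(-36 + √3)) + 92039)/(9175225067/482932) = (92039 + 1/(6*(-36 + √3)))*(482932/9175225067) = 44448578348/9175225067 + 241466/(27525675201*(-36 + √3))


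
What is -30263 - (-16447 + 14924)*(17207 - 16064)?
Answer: 1710526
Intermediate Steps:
-30263 - (-16447 + 14924)*(17207 - 16064) = -30263 - (-1523)*1143 = -30263 - 1*(-1740789) = -30263 + 1740789 = 1710526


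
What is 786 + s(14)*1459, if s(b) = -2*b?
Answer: -40066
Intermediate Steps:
786 + s(14)*1459 = 786 - 2*14*1459 = 786 - 28*1459 = 786 - 40852 = -40066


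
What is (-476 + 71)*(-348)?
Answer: 140940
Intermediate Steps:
(-476 + 71)*(-348) = -405*(-348) = 140940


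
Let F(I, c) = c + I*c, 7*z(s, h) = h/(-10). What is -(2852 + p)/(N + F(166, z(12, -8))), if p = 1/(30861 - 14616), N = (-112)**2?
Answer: -324315187/1428611292 ≈ -0.22701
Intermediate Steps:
z(s, h) = -h/70 (z(s, h) = (h/(-10))/7 = (h*(-1/10))/7 = (-h/10)/7 = -h/70)
N = 12544
p = 1/16245 ≈ 6.1557e-5
-(2852 + p)/(N + F(166, z(12, -8))) = -(2852 + 1/16245)/(12544 + (-1/70*(-8))*(1 + 166)) = -46330741/(16245*(12544 + (4/35)*167)) = -46330741/(16245*(12544 + 668/35)) = -46330741/(16245*439708/35) = -46330741*35/(16245*439708) = -1*324315187/1428611292 = -324315187/1428611292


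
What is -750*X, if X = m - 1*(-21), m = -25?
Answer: 3000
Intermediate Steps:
X = -4 (X = -25 - 1*(-21) = -25 + 21 = -4)
-750*X = -750*(-4) = 3000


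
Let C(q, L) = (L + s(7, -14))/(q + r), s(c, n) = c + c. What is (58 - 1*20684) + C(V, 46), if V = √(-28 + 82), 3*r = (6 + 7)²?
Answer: -115808906/5615 - 324*√6/5615 ≈ -20625.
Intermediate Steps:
s(c, n) = 2*c
r = 169/3 (r = (6 + 7)²/3 = (⅓)*13² = (⅓)*169 = 169/3 ≈ 56.333)
V = 3*√6 (V = √54 = 3*√6 ≈ 7.3485)
C(q, L) = (14 + L)/(169/3 + q) (C(q, L) = (L + 2*7)/(q + 169/3) = (L + 14)/(169/3 + q) = (14 + L)/(169/3 + q))
(58 - 1*20684) + C(V, 46) = (58 - 1*20684) + 3*(14 + 46)/(169 + 3*(3*√6)) = (58 - 20684) + 3*60/(169 + 9*√6) = -20626 + 180/(169 + 9*√6)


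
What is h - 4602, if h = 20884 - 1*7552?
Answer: 8730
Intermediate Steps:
h = 13332 (h = 20884 - 7552 = 13332)
h - 4602 = 13332 - 4602 = 8730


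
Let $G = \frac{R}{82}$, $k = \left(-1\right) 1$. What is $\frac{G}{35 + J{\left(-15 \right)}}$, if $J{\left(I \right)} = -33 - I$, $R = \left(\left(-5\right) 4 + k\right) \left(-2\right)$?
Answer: $\frac{21}{697} \approx 0.030129$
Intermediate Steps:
$k = -1$
$R = 42$ ($R = \left(\left(-5\right) 4 - 1\right) \left(-2\right) = \left(-20 - 1\right) \left(-2\right) = \left(-21\right) \left(-2\right) = 42$)
$G = \frac{21}{41}$ ($G = \frac{42}{82} = 42 \cdot \frac{1}{82} = \frac{21}{41} \approx 0.5122$)
$\frac{G}{35 + J{\left(-15 \right)}} = \frac{1}{35 - 18} \cdot \frac{21}{41} = \frac{1}{17} \cdot \frac{21}{41} = \frac{21}{697}$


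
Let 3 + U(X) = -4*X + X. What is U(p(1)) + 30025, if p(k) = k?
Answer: 30019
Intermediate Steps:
U(X) = -3 - 3*X (U(X) = -3 + (-4*X + X) = -3 - 3*X)
U(p(1)) + 30025 = (-3 - 3*1) + 30025 = (-3 - 3) + 30025 = -6 + 30025 = 30019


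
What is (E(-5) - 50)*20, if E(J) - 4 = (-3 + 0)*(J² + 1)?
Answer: -2480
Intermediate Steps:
E(J) = 1 - 3*J² (E(J) = 4 + (-3 + 0)*(J² + 1) = 4 - 3*(1 + J²) = 4 + (-3 - 3*J²) = 1 - 3*J²)
(E(-5) - 50)*20 = ((1 - 3*(-5)²) - 50)*20 = ((1 - 3*25) - 50)*20 = ((1 - 75) - 50)*20 = (-74 - 50)*20 = -124*20 = -2480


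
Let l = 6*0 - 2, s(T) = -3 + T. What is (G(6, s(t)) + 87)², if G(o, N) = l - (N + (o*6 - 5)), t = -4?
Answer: 3721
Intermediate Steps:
l = -2 (l = 0 - 2 = -2)
G(o, N) = 3 - N - 6*o (G(o, N) = -2 - (N + (o*6 - 5)) = -2 - (N + (6*o - 5)) = -2 - (N + (-5 + 6*o)) = -2 - (-5 + N + 6*o) = -2 + (5 - N - 6*o) = 3 - N - 6*o)
(G(6, s(t)) + 87)² = ((3 - (-3 - 4) - 6*6) + 87)² = ((3 - 1*(-7) - 36) + 87)² = ((3 + 7 - 36) + 87)² = (-26 + 87)² = 61² = 3721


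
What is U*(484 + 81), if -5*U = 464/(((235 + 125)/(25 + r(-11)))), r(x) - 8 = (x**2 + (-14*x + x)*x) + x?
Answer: 1874444/9 ≈ 2.0827e+5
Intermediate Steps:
r(x) = 8 + x - 12*x**2 (r(x) = 8 + ((x**2 + (-14*x + x)*x) + x) = 8 + ((x**2 + (-13*x)*x) + x) = 8 + ((x**2 - 13*x**2) + x) = 8 + (-12*x**2 + x) = 8 + (x - 12*x**2) = 8 + x - 12*x**2)
U = 16588/45 (U = -464/(5*((235 + 125)/(25 + (8 - 11 - 12*(-11)**2)))) = -464/(5*(360/(25 + (8 - 11 - 12*121)))) = -464/(5*(360/(25 + (8 - 11 - 1452)))) = -464/(5*(360/(25 - 1455))) = -464/(5*(360/(-1430))) = -464/(5*(360*(-1/1430))) = -464/(5*(-36/143)) = -464*(-143)/(5*36) = -1/5*(-16588/9) = 16588/45 ≈ 368.62)
U*(484 + 81) = 16588*(484 + 81)/45 = (16588/45)*565 = 1874444/9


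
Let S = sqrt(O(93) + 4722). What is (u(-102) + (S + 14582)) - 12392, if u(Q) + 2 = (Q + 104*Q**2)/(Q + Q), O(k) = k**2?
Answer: -6231/2 + sqrt(13371) ≈ -2999.9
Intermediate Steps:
S = sqrt(13371) (S = sqrt(93**2 + 4722) = sqrt(8649 + 4722) = sqrt(13371) ≈ 115.63)
u(Q) = -2 + (Q + 104*Q**2)/(2*Q) (u(Q) = -2 + (Q + 104*Q**2)/(Q + Q) = -2 + (Q + 104*Q**2)/((2*Q)) = -2 + (Q + 104*Q**2)*(1/(2*Q)) = -2 + (Q + 104*Q**2)/(2*Q))
(u(-102) + (S + 14582)) - 12392 = ((-3/2 + 52*(-102)) + (sqrt(13371) + 14582)) - 12392 = ((-3/2 - 5304) + (14582 + sqrt(13371))) - 12392 = (-10611/2 + (14582 + sqrt(13371))) - 12392 = (18553/2 + sqrt(13371)) - 12392 = -6231/2 + sqrt(13371)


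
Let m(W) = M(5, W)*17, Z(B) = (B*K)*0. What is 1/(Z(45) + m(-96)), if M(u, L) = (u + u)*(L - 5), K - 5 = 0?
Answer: -1/17170 ≈ -5.8241e-5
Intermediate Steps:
K = 5 (K = 5 + 0 = 5)
M(u, L) = 2*u*(-5 + L) (M(u, L) = (2*u)*(-5 + L) = 2*u*(-5 + L))
Z(B) = 0 (Z(B) = (B*5)*0 = (5*B)*0 = 0)
m(W) = -850 + 170*W (m(W) = (2*5*(-5 + W))*17 = (-50 + 10*W)*17 = -850 + 170*W)
1/(Z(45) + m(-96)) = 1/(0 + (-850 + 170*(-96))) = 1/(0 + (-850 - 16320)) = 1/(0 - 17170) = 1/(-17170) = -1/17170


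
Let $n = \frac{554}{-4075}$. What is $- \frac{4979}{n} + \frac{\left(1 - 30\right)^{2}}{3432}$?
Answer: $\frac{34816886257}{950664} \approx 36624.0$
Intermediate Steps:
$n = - \frac{554}{4075}$ ($n = 554 \left(- \frac{1}{4075}\right) = - \frac{554}{4075} \approx -0.13595$)
$- \frac{4979}{n} + \frac{\left(1 - 30\right)^{2}}{3432} = - \frac{4979}{- \frac{554}{4075}} + \frac{\left(1 - 30\right)^{2}}{3432} = \left(-4979\right) \left(- \frac{4075}{554}\right) + \left(-29\right)^{2} \cdot \frac{1}{3432} = \frac{20289425}{554} + 841 \cdot \frac{1}{3432} = \frac{20289425}{554} + \frac{841}{3432} = \frac{34816886257}{950664}$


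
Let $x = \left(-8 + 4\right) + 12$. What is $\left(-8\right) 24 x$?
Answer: $-1536$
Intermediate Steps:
$x = 8$ ($x = -4 + 12 = 8$)
$\left(-8\right) 24 x = \left(-8\right) 24 \cdot 8 = \left(-192\right) 8 = -1536$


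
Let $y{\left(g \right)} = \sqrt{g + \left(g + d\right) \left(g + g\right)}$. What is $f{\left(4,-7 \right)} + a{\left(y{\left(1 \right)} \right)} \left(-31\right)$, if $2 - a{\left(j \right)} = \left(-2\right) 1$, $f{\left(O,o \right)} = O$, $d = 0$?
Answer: $-120$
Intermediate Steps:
$y{\left(g \right)} = \sqrt{g + 2 g^{2}}$ ($y{\left(g \right)} = \sqrt{g + \left(g + 0\right) \left(g + g\right)} = \sqrt{g + g 2 g} = \sqrt{g + 2 g^{2}}$)
$a{\left(j \right)} = 4$ ($a{\left(j \right)} = 2 - \left(-2\right) 1 = 2 - -2 = 2 + 2 = 4$)
$f{\left(4,-7 \right)} + a{\left(y{\left(1 \right)} \right)} \left(-31\right) = 4 + 4 \left(-31\right) = 4 - 124 = -120$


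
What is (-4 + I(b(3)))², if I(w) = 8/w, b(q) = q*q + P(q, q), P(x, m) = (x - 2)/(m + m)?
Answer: 29584/3025 ≈ 9.7798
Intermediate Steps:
P(x, m) = (-2 + x)/(2*m) (P(x, m) = (-2 + x)/((2*m)) = (-2 + x)*(1/(2*m)) = (-2 + x)/(2*m))
b(q) = q² + (-2 + q)/(2*q) (b(q) = q*q + (-2 + q)/(2*q) = q² + (-2 + q)/(2*q))
(-4 + I(b(3)))² = (-4 + 8/(((-1 + 3³ + (½)*3)/3)))² = (-4 + 8/(((-1 + 27 + 3/2)/3)))² = (-4 + 8/(((⅓)*(55/2))))² = (-4 + 8/(55/6))² = (-4 + 8*(6/55))² = (-4 + 48/55)² = (-172/55)² = 29584/3025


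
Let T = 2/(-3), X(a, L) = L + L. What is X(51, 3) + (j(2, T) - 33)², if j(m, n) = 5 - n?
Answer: 6778/9 ≈ 753.11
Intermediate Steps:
X(a, L) = 2*L
T = -⅔ (T = 2*(-⅓) = -⅔ ≈ -0.66667)
X(51, 3) + (j(2, T) - 33)² = 2*3 + ((5 - 1*(-⅔)) - 33)² = 6 + ((5 + ⅔) - 33)² = 6 + (17/3 - 33)² = 6 + (-82/3)² = 6 + 6724/9 = 6778/9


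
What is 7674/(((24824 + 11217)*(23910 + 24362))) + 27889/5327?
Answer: 3465751324109/661982923336 ≈ 5.2354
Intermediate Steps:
7674/(((24824 + 11217)*(23910 + 24362))) + 27889/5327 = 7674/((36041*48272)) + 27889*(1/5327) = 7674/1739771152 + 27889/5327 = 7674*(1/1739771152) + 27889/5327 = 3837/869885576 + 27889/5327 = 3465751324109/661982923336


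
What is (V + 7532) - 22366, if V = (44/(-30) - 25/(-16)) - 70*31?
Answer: -4080937/240 ≈ -17004.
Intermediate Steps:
V = -520777/240 (V = (44*(-1/30) - 25*(-1/16)) - 2170 = (-22/15 + 25/16) - 2170 = 23/240 - 2170 = -520777/240 ≈ -2169.9)
(V + 7532) - 22366 = (-520777/240 + 7532) - 22366 = 1286903/240 - 22366 = -4080937/240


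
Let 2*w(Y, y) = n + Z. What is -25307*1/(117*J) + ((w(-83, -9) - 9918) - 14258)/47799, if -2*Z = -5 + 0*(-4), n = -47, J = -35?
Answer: 164527031/28998060 ≈ 5.6737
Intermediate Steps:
Z = 5/2 (Z = -(-5 + 0*(-4))/2 = -(-5 + 0)/2 = -1/2*(-5) = 5/2 ≈ 2.5000)
w(Y, y) = -89/4 (w(Y, y) = (-47 + 5/2)/2 = (1/2)*(-89/2) = -89/4)
-25307*1/(117*J) + ((w(-83, -9) - 9918) - 14258)/47799 = -25307/(-35*(-9)*(-13)) + ((-89/4 - 9918) - 14258)/47799 = -25307/(315*(-13)) + (-39761/4 - 14258)*(1/47799) = -25307/(-4095) - 96793/4*1/47799 = -25307*(-1/4095) - 96793/191196 = 25307/4095 - 96793/191196 = 164527031/28998060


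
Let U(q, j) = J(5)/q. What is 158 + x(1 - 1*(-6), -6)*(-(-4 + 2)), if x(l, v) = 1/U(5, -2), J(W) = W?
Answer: 160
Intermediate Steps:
U(q, j) = 5/q
x(l, v) = 1 (x(l, v) = 1/(5/5) = 1/(5*(⅕)) = 1/1 = 1)
158 + x(1 - 1*(-6), -6)*(-(-4 + 2)) = 158 + 1*(-(-4 + 2)) = 158 + 1*(-1*(-2)) = 158 + 1*2 = 158 + 2 = 160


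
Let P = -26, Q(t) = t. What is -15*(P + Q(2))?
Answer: 360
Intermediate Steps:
-15*(P + Q(2)) = -15*(-26 + 2) = -15*(-24) = 360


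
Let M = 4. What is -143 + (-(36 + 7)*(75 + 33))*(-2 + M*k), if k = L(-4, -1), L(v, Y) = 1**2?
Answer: -9431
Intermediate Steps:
L(v, Y) = 1
k = 1
-143 + (-(36 + 7)*(75 + 33))*(-2 + M*k) = -143 + (-(36 + 7)*(75 + 33))*(-2 + 4*1) = -143 + (-43*108)*(-2 + 4) = -143 - 1*4644*2 = -143 - 4644*2 = -143 - 9288 = -9431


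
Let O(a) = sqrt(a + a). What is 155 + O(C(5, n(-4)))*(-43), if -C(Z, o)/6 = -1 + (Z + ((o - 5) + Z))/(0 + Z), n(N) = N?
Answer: 155 - 172*sqrt(15)/5 ≈ 21.769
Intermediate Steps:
C(Z, o) = 6 - 6*(-5 + o + 2*Z)/Z (C(Z, o) = -6*(-1 + (Z + ((o - 5) + Z))/(0 + Z)) = -6*(-1 + (Z + ((-5 + o) + Z))/Z) = -6*(-1 + (Z + (-5 + Z + o))/Z) = -6*(-1 + (-5 + o + 2*Z)/Z) = 6 - 6*(-5 + o + 2*Z)/Z)
O(a) = sqrt(2)*sqrt(a) (O(a) = sqrt(2*a) = sqrt(2)*sqrt(a))
155 + O(C(5, n(-4)))*(-43) = 155 + (sqrt(2)*sqrt(6*(5 - 1*5 - 1*(-4))/5))*(-43) = 155 + (sqrt(2)*sqrt(6*(1/5)*(5 - 5 + 4)))*(-43) = 155 + (sqrt(2)*sqrt(6*(1/5)*4))*(-43) = 155 + (sqrt(2)*sqrt(24/5))*(-43) = 155 + (sqrt(2)*(2*sqrt(30)/5))*(-43) = 155 + (4*sqrt(15)/5)*(-43) = 155 - 172*sqrt(15)/5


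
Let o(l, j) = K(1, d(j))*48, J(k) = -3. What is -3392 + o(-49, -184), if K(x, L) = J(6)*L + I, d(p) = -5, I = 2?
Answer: -2576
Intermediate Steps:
K(x, L) = 2 - 3*L (K(x, L) = -3*L + 2 = 2 - 3*L)
o(l, j) = 816 (o(l, j) = (2 - 3*(-5))*48 = (2 + 15)*48 = 17*48 = 816)
-3392 + o(-49, -184) = -3392 + 816 = -2576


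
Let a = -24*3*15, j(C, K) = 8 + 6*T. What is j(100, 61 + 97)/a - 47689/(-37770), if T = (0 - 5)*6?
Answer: 241669/169965 ≈ 1.4219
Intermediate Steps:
T = -30 (T = -5*6 = -30)
j(C, K) = -172 (j(C, K) = 8 + 6*(-30) = 8 - 180 = -172)
a = -1080 (a = -72*15 = -1080)
j(100, 61 + 97)/a - 47689/(-37770) = -172/(-1080) - 47689/(-37770) = -172*(-1/1080) - 47689*(-1/37770) = 43/270 + 47689/37770 = 241669/169965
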